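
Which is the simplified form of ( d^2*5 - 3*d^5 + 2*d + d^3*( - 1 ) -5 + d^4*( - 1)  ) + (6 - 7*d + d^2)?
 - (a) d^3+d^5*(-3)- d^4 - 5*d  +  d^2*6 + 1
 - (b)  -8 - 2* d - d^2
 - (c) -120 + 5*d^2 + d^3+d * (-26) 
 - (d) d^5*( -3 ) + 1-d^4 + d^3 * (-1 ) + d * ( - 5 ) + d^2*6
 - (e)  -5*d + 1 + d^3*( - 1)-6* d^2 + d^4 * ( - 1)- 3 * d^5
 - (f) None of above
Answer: d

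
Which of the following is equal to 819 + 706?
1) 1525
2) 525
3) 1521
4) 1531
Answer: 1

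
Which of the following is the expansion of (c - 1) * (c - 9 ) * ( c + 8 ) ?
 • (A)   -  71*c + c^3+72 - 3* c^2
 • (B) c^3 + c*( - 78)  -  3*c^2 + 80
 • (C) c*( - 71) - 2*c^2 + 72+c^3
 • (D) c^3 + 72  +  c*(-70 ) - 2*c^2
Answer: C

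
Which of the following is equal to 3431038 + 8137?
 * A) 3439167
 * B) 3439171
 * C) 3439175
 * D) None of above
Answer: C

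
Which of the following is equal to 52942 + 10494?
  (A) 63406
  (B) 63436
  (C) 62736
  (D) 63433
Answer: B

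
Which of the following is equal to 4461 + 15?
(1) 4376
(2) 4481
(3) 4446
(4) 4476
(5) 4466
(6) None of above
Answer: 4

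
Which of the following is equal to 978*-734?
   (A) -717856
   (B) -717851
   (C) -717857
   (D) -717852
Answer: D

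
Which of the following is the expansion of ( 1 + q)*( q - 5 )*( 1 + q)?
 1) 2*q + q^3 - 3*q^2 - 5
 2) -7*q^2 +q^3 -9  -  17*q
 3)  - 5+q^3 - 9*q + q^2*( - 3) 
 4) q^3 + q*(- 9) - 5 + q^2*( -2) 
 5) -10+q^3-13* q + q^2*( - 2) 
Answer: 3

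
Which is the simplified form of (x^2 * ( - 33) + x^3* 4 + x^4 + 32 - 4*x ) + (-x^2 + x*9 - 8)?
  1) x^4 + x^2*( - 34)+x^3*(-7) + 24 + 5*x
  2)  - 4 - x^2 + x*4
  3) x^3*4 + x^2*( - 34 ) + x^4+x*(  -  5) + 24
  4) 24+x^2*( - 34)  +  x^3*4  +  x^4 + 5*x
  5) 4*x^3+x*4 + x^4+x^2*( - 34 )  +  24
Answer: 4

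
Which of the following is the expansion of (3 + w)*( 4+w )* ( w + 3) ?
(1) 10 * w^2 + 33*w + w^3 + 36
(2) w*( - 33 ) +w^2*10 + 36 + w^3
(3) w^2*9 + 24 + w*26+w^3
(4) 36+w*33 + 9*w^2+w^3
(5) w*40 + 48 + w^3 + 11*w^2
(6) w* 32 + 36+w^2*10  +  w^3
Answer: 1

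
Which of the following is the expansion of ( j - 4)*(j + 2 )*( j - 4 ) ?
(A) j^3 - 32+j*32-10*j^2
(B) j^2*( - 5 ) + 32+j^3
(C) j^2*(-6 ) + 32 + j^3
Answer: C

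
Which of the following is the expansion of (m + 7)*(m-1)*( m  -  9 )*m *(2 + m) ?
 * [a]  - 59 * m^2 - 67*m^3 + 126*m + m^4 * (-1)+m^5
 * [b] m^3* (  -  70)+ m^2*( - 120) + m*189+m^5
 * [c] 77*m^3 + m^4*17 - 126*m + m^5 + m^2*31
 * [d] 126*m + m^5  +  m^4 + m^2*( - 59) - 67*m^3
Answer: a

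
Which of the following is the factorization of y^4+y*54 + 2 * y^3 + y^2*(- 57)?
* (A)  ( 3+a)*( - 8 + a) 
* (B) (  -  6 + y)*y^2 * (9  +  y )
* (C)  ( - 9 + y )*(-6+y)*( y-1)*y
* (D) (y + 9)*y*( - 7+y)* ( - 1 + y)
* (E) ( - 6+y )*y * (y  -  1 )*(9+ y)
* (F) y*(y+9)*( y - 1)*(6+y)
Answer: E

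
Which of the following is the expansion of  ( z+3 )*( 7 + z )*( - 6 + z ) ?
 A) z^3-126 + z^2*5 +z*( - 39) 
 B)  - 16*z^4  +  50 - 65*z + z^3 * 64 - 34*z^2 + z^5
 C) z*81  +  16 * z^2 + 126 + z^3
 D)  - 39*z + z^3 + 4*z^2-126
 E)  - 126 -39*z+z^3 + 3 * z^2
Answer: D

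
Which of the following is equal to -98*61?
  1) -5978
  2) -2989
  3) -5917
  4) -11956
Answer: 1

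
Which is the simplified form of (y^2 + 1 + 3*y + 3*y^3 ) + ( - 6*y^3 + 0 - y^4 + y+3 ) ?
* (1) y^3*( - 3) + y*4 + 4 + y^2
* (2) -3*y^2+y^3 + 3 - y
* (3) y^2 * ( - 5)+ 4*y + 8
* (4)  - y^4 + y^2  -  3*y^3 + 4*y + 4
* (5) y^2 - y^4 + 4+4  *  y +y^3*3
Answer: 4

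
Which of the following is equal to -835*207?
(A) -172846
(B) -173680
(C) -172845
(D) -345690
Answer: C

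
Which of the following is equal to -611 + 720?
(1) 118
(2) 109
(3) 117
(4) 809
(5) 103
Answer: 2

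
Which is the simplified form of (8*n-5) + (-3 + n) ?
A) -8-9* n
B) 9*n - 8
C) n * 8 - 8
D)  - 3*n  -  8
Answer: B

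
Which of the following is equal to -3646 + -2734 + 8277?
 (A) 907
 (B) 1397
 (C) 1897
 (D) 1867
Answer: C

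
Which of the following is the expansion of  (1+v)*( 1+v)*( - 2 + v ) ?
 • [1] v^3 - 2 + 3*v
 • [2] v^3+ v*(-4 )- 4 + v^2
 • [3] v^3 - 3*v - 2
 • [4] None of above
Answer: 3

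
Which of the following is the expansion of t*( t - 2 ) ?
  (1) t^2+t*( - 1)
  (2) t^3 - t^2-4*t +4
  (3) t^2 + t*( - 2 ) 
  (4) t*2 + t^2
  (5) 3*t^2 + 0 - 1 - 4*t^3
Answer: 3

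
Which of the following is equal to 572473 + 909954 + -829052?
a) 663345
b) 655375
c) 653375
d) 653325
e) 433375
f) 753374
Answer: c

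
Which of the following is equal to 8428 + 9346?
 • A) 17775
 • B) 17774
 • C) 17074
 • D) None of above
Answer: B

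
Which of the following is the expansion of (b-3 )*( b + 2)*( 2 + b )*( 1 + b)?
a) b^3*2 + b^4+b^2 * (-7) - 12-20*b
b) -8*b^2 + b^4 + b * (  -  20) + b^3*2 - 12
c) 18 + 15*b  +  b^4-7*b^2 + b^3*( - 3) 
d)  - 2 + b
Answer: a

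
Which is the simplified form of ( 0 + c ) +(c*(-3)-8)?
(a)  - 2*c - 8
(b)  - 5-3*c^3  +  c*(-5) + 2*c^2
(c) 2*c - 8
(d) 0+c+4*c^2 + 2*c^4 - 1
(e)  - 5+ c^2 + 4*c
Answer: a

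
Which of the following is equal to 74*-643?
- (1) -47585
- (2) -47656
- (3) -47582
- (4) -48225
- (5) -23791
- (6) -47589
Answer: 3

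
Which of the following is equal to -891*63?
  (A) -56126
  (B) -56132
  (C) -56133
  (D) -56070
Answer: C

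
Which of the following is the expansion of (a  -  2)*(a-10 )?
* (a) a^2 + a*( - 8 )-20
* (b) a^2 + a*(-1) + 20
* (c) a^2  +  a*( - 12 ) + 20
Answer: c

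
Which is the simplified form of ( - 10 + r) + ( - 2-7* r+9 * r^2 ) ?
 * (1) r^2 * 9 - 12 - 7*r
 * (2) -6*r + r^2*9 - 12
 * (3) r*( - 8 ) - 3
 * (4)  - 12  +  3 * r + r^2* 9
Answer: 2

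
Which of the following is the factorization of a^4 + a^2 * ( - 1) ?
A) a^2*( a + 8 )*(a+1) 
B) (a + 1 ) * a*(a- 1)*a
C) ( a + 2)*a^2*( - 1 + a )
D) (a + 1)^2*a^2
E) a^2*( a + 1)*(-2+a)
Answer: B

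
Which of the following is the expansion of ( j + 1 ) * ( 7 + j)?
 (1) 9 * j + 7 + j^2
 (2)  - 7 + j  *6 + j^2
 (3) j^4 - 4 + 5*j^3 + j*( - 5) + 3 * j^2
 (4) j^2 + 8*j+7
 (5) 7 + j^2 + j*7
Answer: 4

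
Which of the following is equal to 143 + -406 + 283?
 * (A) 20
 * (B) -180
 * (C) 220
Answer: A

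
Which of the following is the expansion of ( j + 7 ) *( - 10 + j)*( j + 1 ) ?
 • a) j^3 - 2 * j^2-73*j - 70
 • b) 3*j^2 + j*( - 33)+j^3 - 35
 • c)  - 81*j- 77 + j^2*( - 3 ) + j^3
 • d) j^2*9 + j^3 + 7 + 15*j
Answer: a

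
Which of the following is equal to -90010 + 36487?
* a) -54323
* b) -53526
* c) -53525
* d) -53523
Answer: d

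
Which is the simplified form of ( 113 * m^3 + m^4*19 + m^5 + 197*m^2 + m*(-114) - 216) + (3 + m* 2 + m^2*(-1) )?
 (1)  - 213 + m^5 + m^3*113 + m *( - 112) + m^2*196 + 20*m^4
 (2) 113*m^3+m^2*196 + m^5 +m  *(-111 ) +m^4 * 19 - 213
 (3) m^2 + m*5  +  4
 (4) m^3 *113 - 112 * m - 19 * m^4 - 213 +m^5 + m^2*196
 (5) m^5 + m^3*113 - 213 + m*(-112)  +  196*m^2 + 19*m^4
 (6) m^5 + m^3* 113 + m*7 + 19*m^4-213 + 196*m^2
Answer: 5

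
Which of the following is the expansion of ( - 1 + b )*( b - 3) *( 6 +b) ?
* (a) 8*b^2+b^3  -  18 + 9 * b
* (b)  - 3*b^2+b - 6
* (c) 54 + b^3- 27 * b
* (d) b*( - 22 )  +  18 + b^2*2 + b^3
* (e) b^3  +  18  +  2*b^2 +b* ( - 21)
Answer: e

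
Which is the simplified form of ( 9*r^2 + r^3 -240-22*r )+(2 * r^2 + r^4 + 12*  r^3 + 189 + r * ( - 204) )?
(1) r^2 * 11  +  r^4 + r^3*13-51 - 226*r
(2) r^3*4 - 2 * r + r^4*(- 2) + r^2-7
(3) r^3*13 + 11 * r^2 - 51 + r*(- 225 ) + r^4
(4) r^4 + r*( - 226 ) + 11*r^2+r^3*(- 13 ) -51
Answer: 1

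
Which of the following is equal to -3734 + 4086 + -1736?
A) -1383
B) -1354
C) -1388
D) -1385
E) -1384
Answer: E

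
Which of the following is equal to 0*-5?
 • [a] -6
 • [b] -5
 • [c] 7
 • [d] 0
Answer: d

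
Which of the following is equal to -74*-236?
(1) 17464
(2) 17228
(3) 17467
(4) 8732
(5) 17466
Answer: 1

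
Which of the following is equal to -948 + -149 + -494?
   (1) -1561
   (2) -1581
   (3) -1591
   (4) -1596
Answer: 3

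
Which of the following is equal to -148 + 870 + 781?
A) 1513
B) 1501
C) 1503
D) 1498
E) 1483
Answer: C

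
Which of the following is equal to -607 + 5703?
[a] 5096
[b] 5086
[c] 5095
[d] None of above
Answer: a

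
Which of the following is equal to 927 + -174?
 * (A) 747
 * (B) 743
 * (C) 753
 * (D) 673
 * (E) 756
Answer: C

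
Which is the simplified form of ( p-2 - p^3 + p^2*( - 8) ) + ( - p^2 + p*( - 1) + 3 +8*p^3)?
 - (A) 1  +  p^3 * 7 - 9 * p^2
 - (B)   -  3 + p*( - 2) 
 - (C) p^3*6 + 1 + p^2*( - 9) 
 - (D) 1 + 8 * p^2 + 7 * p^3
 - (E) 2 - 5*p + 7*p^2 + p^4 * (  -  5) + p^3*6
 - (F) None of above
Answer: A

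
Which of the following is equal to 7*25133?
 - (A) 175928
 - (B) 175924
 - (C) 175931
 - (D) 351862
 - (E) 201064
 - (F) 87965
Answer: C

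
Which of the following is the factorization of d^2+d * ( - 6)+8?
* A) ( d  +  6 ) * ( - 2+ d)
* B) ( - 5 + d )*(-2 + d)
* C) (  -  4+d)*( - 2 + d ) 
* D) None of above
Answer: C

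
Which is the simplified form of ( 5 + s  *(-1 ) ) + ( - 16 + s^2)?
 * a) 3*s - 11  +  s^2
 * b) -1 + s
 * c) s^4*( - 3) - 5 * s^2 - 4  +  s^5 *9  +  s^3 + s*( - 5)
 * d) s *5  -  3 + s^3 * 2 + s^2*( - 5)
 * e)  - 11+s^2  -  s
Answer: e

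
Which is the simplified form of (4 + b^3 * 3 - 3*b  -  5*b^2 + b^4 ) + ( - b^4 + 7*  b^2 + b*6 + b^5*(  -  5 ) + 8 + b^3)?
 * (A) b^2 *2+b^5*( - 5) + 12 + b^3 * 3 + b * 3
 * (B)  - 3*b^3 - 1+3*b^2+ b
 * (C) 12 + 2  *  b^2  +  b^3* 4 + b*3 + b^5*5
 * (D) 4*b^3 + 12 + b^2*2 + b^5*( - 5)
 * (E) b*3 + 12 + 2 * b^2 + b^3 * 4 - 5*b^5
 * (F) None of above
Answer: E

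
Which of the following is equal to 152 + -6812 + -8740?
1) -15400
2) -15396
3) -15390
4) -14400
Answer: 1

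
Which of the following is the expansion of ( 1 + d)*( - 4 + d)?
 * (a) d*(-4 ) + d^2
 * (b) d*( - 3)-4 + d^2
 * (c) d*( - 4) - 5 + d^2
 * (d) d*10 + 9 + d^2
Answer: b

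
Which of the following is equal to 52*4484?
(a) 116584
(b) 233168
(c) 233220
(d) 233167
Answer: b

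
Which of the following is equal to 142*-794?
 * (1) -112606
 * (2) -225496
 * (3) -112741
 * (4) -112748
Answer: 4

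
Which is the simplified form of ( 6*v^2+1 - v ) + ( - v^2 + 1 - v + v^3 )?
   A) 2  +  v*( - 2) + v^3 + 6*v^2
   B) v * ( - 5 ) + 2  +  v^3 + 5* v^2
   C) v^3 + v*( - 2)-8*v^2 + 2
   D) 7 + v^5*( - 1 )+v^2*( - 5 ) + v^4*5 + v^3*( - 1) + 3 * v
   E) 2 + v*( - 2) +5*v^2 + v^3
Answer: E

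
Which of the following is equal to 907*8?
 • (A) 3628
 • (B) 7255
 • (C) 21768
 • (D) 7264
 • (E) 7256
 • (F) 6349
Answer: E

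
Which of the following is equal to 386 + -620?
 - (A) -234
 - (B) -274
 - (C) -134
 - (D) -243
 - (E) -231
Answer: A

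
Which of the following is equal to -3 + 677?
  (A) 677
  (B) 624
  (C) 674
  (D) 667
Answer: C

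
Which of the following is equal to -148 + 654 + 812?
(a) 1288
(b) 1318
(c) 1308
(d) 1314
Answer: b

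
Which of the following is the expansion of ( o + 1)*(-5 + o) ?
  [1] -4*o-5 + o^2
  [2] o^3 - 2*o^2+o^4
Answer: 1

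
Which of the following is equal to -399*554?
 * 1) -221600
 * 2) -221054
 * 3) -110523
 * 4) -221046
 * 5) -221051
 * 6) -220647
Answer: 4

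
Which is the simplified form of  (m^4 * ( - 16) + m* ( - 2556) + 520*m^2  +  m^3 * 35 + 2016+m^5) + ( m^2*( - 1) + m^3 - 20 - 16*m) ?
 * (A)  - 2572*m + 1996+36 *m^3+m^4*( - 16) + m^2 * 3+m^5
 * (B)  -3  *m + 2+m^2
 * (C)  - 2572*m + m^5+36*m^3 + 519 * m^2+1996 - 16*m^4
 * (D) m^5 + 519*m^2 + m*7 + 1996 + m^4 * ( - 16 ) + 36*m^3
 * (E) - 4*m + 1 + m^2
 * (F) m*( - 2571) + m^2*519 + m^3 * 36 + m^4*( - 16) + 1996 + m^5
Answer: C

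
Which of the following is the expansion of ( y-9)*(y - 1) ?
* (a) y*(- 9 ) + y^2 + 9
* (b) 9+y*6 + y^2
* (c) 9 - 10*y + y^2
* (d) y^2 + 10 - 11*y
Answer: c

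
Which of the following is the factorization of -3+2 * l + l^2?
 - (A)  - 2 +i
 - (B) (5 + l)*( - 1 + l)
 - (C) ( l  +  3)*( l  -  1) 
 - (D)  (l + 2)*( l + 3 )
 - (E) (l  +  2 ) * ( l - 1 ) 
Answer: C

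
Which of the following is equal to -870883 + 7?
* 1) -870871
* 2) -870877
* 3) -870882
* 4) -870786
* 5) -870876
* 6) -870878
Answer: 5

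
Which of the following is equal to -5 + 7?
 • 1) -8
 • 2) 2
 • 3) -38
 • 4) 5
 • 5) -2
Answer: 2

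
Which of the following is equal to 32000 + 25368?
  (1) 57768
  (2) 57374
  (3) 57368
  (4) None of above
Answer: 3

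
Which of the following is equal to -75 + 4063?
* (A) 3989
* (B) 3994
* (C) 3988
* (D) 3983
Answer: C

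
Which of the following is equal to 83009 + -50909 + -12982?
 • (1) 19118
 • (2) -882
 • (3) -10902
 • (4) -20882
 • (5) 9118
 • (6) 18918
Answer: 1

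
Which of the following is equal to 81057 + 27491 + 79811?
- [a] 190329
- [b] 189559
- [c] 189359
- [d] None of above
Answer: d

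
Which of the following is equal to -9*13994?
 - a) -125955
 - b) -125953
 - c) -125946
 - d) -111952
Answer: c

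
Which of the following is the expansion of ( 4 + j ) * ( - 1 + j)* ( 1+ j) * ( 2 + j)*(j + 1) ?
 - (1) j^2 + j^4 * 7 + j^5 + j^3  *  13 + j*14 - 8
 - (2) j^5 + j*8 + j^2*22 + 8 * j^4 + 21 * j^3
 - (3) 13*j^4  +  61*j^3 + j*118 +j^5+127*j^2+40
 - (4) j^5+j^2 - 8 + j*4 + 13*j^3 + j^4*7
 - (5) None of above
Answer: 5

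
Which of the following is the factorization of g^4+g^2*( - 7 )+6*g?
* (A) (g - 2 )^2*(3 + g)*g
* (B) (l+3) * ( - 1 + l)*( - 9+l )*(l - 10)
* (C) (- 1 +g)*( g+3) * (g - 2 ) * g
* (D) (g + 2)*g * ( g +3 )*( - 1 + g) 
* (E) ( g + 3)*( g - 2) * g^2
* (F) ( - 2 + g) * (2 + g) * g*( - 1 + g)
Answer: C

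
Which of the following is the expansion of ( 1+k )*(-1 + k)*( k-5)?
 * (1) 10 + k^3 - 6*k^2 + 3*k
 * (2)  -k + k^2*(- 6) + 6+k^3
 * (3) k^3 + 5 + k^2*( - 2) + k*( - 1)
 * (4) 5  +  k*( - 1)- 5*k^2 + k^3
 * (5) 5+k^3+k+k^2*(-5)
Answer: 4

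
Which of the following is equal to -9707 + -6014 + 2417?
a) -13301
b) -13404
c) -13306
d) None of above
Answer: d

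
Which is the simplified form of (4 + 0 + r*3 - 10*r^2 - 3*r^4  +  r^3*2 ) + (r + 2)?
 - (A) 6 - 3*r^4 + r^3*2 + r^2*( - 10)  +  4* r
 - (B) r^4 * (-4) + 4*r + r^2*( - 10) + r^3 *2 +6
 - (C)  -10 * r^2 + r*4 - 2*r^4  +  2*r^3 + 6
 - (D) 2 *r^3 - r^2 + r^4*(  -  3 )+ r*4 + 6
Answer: A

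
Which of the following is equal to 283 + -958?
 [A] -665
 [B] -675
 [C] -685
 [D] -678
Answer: B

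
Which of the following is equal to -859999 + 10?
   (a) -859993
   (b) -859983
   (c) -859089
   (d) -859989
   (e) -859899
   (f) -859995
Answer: d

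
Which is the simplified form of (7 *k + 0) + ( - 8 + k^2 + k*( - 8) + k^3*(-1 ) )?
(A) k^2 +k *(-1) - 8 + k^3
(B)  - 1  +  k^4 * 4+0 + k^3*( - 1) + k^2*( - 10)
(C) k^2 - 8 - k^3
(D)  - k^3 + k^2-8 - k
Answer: D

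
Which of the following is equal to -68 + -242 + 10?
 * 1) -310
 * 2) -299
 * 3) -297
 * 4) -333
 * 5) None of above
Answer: 5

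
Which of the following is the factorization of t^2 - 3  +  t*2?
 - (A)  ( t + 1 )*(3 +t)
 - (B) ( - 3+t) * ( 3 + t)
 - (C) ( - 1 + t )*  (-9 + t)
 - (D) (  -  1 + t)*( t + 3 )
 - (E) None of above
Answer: D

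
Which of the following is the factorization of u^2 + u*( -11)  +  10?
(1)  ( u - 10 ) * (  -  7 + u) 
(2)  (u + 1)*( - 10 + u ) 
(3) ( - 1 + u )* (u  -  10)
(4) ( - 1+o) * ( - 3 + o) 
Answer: 3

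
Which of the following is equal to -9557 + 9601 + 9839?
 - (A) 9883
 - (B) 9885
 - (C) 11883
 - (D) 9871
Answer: A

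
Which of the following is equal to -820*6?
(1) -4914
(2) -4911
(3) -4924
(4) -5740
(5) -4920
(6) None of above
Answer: 5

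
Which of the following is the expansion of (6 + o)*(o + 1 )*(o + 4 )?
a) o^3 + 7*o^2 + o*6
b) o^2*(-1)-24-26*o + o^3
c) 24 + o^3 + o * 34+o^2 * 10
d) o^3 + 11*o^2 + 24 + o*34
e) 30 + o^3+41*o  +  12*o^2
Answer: d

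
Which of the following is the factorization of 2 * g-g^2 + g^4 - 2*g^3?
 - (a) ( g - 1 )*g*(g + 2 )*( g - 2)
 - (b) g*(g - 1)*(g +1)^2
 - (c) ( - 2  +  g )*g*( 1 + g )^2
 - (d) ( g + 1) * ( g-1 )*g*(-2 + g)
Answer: d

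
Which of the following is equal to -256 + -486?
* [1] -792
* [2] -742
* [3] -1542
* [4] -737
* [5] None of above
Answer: 2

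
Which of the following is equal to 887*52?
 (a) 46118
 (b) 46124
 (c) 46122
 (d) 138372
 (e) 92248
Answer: b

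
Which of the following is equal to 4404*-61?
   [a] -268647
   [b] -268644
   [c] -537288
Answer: b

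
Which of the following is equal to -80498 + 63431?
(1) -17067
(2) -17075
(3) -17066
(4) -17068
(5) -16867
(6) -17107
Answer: 1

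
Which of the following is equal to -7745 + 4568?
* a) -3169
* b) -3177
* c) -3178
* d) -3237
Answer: b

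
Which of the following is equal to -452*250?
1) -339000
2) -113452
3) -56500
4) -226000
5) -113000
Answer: 5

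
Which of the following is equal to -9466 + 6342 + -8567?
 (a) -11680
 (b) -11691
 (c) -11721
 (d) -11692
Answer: b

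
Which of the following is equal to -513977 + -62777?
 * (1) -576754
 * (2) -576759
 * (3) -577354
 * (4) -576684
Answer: 1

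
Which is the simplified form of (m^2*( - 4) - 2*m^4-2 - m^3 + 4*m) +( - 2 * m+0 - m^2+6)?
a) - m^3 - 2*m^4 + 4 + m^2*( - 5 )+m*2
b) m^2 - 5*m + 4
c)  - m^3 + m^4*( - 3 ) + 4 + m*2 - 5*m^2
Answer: a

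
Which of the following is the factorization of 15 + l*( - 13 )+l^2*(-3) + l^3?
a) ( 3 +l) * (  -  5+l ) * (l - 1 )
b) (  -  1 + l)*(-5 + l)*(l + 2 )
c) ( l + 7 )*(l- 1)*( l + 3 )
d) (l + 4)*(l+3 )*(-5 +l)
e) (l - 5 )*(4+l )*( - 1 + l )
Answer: a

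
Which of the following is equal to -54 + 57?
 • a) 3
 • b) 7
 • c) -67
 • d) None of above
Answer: a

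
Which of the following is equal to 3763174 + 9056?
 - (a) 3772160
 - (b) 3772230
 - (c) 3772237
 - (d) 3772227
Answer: b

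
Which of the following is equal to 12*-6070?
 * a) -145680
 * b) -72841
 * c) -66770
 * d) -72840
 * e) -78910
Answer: d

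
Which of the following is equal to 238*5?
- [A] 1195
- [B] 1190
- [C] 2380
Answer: B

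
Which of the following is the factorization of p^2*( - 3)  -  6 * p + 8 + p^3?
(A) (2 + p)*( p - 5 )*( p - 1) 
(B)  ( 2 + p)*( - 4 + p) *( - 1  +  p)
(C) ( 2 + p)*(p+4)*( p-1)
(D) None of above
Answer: B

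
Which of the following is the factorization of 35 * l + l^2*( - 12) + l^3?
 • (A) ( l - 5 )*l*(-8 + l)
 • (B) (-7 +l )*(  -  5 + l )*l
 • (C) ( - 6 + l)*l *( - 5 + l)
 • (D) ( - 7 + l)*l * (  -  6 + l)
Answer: B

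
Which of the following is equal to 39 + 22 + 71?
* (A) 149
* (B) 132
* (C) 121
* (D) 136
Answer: B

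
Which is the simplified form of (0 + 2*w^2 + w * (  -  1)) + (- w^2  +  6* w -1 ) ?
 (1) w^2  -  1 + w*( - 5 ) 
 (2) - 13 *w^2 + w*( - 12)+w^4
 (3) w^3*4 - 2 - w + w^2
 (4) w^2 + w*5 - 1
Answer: 4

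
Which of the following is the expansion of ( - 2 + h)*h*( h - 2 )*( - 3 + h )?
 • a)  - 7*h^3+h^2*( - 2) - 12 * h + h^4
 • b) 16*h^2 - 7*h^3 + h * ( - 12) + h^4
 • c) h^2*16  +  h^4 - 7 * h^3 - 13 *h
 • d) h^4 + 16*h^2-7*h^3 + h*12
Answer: b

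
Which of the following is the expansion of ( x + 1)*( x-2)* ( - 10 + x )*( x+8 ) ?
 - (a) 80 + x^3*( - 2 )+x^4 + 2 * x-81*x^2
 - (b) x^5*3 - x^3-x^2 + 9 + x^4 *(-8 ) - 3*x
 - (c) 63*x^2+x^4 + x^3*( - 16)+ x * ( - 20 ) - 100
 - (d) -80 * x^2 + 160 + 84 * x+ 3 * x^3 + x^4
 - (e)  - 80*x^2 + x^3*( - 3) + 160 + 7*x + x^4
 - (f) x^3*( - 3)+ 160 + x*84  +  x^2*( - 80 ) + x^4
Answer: f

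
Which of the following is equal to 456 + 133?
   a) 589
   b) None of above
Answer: a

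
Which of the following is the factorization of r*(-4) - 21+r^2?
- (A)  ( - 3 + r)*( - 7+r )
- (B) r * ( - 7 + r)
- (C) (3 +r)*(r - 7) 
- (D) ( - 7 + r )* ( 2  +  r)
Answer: C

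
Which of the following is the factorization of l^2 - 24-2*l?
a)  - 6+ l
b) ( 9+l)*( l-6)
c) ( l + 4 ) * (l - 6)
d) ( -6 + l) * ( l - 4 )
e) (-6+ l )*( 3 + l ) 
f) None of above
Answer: c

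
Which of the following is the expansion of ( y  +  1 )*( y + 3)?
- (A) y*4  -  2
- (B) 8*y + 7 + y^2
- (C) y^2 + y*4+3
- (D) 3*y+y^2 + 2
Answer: C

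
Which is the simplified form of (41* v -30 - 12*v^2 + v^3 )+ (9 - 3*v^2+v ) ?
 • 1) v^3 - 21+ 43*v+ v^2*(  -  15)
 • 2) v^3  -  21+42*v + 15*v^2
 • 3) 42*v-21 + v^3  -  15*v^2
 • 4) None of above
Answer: 3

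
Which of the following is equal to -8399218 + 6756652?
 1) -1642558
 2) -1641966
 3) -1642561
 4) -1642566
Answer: 4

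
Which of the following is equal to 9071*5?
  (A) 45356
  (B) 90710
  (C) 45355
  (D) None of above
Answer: C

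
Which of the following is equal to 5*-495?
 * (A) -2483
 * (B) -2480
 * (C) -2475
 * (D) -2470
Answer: C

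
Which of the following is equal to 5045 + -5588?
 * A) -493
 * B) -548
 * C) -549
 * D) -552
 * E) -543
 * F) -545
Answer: E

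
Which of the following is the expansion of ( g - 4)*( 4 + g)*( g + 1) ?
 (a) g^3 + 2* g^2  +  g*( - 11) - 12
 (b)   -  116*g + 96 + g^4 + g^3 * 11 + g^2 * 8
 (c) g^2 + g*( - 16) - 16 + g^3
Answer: c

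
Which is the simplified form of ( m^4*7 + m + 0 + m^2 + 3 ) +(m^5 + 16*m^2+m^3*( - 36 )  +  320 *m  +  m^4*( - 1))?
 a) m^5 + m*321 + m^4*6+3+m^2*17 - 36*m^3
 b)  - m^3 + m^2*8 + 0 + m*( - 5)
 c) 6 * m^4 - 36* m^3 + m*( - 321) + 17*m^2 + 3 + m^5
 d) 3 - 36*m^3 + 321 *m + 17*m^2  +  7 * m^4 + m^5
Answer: a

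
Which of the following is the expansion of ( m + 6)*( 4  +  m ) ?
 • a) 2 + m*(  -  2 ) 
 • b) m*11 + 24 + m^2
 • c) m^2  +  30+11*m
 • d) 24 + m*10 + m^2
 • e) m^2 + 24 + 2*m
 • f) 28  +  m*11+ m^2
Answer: d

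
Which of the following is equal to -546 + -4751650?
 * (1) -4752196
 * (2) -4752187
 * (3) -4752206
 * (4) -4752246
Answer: 1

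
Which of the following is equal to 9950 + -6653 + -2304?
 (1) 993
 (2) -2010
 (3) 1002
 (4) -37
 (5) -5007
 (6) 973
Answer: 1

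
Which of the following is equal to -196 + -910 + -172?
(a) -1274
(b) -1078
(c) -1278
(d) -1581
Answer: c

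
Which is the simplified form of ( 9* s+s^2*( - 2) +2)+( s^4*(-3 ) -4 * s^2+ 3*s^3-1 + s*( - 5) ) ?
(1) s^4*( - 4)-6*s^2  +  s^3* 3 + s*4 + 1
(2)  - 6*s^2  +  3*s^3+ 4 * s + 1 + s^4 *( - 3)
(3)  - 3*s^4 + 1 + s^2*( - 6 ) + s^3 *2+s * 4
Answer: 2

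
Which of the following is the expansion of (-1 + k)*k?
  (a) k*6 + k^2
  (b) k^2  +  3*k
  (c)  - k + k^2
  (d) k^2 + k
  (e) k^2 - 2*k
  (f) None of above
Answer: c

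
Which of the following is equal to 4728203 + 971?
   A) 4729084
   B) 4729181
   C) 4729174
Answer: C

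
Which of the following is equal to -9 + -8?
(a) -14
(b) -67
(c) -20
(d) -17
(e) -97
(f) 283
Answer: d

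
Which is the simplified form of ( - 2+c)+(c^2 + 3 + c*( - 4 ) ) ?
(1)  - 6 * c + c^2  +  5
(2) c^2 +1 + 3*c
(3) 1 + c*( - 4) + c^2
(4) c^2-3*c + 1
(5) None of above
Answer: 4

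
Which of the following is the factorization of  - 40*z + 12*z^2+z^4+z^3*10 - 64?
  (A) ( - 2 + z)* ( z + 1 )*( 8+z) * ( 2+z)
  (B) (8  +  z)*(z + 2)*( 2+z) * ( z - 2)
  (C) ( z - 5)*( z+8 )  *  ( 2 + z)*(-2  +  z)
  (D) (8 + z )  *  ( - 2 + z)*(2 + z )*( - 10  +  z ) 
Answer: B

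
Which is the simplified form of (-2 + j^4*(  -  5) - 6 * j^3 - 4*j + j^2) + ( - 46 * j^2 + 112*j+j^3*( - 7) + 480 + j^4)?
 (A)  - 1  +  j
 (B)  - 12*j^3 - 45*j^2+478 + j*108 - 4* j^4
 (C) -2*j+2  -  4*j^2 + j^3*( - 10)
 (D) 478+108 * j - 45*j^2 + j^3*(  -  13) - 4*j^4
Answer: D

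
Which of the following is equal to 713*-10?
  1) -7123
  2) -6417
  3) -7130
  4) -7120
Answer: 3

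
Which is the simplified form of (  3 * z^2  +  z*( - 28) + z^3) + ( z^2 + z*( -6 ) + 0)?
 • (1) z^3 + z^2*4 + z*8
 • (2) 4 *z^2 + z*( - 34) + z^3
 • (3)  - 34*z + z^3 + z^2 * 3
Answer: 2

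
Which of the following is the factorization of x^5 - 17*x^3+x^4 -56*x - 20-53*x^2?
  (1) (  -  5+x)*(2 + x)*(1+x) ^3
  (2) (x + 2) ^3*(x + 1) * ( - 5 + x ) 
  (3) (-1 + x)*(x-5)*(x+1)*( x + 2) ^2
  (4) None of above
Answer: 4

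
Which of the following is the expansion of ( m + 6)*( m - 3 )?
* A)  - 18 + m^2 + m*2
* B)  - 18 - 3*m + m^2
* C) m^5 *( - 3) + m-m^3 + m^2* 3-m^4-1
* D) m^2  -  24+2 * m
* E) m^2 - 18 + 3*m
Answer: E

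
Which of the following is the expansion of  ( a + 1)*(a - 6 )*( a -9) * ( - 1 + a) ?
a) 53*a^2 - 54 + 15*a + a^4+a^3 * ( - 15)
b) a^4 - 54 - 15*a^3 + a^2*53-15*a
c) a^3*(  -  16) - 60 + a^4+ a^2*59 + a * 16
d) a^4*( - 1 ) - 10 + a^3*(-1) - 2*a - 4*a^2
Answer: a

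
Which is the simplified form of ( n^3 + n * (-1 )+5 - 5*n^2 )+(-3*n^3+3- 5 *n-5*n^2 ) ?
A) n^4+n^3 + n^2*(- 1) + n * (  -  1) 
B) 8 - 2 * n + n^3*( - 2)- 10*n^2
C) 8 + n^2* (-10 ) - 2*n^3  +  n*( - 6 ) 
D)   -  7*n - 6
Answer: C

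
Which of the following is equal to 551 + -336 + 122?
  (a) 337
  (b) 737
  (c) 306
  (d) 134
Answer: a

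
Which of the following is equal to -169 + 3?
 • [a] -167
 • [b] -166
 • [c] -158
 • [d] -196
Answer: b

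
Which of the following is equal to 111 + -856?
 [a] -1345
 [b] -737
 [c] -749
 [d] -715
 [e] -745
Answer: e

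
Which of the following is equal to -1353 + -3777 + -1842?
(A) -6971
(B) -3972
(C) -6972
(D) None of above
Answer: C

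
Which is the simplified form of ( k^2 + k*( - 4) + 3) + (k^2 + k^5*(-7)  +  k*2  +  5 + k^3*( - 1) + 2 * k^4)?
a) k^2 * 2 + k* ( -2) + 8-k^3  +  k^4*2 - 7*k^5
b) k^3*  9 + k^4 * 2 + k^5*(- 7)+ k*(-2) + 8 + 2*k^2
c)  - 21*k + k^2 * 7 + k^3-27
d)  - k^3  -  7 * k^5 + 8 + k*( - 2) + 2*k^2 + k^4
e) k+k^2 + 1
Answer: a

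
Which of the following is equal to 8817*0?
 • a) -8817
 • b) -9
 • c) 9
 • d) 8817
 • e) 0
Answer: e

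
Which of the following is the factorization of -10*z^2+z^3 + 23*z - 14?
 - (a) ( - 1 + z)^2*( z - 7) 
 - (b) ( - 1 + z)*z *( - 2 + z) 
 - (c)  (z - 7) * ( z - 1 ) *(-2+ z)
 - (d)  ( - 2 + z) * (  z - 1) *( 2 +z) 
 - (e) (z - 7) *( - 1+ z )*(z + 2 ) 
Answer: c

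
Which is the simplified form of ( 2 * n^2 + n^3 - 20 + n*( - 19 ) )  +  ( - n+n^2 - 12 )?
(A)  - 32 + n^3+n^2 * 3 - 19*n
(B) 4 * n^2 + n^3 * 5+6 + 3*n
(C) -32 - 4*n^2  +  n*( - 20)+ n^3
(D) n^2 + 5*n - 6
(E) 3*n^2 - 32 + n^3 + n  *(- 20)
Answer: E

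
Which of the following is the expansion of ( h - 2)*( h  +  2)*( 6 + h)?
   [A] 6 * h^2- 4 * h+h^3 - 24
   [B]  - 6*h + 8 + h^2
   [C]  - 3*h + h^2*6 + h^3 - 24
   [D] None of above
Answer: A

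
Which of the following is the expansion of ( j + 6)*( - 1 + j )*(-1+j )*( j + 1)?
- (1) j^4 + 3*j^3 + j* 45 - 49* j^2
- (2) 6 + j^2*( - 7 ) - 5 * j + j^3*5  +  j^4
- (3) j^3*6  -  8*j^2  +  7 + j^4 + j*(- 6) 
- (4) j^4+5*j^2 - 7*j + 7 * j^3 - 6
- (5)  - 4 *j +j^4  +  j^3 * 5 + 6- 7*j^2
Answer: 2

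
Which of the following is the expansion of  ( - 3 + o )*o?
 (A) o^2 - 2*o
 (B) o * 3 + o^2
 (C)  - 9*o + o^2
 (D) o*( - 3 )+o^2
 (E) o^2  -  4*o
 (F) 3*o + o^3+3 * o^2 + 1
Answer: D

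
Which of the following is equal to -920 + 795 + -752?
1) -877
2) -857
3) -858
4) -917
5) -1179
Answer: 1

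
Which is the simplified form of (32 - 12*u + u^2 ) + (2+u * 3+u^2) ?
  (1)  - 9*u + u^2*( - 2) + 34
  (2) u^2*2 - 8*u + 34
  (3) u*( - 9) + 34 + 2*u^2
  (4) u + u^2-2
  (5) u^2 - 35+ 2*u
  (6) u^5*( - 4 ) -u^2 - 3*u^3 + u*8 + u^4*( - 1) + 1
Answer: 3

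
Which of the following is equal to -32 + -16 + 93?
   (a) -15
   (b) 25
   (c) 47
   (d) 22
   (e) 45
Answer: e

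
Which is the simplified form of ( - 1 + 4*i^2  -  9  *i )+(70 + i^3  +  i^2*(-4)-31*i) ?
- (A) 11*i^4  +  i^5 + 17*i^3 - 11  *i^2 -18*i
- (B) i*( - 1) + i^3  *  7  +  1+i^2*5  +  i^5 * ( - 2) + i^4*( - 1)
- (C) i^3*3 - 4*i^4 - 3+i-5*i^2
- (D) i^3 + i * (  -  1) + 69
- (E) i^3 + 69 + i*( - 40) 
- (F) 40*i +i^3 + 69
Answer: E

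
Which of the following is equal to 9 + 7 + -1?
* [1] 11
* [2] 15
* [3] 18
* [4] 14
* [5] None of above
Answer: 2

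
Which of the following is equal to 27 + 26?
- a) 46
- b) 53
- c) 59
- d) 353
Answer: b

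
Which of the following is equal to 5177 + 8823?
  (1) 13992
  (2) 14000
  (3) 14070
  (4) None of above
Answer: 2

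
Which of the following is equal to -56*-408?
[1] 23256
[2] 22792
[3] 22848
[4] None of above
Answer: 3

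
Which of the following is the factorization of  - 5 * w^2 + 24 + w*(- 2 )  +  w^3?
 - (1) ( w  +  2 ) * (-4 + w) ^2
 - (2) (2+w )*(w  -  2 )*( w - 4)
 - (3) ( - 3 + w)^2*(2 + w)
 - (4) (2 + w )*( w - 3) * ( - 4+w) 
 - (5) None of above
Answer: 4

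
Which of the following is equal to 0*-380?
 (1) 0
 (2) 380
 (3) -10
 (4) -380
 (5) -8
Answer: 1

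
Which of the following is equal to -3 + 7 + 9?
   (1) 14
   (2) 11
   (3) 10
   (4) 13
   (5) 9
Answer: 4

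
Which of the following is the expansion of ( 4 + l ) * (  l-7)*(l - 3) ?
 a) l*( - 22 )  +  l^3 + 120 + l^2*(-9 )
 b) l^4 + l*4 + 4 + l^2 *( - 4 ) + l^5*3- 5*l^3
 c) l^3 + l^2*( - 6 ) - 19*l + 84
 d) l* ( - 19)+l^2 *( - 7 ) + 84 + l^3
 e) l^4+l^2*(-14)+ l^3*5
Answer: c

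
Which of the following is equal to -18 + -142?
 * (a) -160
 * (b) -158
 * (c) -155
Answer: a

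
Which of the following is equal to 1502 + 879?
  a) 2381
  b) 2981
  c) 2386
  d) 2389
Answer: a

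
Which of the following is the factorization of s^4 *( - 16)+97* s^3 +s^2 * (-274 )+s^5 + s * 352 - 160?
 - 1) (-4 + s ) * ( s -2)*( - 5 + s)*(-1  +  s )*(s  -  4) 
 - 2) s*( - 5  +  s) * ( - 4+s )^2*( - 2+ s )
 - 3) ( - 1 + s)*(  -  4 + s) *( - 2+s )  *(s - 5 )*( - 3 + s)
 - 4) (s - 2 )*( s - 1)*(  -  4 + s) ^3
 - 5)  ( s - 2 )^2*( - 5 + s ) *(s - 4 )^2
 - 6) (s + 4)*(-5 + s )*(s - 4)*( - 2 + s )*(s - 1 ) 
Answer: 1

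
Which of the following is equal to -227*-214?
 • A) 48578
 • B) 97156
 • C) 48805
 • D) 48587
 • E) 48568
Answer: A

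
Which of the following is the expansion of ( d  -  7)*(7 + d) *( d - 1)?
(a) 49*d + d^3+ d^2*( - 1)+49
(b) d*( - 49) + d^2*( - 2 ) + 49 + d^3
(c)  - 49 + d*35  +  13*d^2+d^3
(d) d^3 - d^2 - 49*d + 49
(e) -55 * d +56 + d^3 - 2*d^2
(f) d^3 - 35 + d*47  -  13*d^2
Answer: d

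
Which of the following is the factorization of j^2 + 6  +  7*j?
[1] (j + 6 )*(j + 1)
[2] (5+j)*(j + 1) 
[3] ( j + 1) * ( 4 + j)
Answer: 1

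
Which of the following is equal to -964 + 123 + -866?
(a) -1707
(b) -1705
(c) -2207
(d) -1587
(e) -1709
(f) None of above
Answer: a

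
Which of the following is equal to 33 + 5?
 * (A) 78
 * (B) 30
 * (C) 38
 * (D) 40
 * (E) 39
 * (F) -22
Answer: C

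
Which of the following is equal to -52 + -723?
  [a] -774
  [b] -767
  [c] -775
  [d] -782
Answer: c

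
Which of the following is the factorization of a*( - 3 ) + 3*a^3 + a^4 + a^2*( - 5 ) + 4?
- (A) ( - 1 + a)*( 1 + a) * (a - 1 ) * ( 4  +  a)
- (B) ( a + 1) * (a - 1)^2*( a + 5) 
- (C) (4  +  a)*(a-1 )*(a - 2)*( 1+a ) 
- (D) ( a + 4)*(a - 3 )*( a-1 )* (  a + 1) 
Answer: A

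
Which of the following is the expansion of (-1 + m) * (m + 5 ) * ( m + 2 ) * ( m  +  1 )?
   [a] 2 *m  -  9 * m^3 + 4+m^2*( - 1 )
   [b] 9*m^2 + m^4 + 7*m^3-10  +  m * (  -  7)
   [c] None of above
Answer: b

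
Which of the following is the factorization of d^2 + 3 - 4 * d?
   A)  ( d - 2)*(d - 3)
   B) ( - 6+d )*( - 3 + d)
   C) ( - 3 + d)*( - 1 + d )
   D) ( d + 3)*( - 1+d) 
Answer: C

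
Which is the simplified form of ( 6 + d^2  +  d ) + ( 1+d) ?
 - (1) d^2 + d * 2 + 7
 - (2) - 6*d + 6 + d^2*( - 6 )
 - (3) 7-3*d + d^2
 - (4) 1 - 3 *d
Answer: 1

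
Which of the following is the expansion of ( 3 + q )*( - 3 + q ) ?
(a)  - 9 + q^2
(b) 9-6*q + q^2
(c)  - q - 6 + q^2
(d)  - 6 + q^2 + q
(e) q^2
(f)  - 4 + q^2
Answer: a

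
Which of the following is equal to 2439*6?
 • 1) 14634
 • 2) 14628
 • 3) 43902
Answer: 1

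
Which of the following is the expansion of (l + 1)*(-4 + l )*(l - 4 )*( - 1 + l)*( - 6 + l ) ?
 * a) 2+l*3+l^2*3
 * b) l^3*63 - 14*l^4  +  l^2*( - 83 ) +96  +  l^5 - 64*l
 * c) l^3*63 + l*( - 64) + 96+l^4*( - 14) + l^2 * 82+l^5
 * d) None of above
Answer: d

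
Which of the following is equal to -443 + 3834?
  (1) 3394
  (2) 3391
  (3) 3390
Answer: 2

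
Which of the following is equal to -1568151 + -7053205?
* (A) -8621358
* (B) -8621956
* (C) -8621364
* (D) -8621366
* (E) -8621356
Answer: E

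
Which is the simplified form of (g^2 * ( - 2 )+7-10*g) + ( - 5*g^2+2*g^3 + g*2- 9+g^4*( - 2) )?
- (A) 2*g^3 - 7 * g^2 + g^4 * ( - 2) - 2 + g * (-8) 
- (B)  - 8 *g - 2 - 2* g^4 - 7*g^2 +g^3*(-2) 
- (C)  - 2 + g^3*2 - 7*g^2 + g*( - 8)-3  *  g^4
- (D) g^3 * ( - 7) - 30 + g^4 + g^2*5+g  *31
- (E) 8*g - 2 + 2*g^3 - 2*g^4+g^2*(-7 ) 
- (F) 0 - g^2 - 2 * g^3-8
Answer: A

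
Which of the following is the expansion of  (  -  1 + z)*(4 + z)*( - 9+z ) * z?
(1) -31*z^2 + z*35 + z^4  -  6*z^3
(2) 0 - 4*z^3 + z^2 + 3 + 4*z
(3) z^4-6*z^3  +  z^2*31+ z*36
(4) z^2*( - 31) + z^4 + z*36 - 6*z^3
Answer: 4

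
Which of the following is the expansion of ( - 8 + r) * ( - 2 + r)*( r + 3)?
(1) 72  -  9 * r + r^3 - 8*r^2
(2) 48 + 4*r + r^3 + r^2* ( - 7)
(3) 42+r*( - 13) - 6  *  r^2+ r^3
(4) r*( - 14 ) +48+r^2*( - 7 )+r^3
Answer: 4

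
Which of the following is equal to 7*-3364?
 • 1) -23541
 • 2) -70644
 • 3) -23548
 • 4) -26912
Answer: 3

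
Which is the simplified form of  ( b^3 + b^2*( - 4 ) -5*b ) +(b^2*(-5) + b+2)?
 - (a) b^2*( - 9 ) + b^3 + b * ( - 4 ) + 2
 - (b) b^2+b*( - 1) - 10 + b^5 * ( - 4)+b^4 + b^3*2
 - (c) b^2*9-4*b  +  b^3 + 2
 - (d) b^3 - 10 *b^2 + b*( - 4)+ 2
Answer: a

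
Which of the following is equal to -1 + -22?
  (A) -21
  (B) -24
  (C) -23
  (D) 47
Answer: C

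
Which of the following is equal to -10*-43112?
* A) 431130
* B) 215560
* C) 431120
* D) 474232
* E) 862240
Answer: C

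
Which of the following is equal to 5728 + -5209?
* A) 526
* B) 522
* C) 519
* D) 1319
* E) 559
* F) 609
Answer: C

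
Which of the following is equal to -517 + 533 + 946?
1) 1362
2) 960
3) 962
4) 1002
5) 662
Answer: 3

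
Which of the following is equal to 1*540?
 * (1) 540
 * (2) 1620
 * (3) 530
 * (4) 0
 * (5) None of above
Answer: 1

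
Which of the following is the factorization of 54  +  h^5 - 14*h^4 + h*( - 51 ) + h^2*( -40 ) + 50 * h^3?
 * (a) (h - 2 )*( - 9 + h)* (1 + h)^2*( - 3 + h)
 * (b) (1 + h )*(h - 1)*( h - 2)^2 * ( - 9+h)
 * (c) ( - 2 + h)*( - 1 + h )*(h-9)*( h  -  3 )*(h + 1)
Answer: c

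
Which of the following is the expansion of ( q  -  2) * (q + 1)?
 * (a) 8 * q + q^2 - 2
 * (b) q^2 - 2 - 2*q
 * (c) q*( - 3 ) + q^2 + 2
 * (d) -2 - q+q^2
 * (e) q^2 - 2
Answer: d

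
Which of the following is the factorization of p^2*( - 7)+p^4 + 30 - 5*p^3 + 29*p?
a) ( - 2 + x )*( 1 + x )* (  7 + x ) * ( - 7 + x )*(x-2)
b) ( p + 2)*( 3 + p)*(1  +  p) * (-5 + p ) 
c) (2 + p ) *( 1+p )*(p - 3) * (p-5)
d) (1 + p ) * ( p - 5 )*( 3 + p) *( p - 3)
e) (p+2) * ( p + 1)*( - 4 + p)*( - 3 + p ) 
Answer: c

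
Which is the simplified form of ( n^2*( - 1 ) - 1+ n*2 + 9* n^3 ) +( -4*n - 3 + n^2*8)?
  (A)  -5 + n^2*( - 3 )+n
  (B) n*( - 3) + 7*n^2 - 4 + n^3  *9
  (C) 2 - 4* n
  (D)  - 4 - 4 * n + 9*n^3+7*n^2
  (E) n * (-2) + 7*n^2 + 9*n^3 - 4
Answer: E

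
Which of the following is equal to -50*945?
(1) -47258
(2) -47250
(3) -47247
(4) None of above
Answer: 2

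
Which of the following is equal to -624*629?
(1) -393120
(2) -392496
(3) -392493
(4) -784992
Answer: 2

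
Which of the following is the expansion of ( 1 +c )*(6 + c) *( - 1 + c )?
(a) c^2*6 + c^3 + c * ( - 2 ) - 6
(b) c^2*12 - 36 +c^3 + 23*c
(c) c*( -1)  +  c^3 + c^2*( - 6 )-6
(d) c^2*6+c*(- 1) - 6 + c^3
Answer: d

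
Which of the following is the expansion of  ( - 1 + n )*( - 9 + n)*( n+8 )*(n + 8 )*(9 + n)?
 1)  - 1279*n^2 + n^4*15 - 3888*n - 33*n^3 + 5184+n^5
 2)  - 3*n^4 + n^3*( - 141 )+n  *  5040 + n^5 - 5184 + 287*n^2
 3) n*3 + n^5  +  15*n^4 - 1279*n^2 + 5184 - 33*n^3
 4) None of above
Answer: 1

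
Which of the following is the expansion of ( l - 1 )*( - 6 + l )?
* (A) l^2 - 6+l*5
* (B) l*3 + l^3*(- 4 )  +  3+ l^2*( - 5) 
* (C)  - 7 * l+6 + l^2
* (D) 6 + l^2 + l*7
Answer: C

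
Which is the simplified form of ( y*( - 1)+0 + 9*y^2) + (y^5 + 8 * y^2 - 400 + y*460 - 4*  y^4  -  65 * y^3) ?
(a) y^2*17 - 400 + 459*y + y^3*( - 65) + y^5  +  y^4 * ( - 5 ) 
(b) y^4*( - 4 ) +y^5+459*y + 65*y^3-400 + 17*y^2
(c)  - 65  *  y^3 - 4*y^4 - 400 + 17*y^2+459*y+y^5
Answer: c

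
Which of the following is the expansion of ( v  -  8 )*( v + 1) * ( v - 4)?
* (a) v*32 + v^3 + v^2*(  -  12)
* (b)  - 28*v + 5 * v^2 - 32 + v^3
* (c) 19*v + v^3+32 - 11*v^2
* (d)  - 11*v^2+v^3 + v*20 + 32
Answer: d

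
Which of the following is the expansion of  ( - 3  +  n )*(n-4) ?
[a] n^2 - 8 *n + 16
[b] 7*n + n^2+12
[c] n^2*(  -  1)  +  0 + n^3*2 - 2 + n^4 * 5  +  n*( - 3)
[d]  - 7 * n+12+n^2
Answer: d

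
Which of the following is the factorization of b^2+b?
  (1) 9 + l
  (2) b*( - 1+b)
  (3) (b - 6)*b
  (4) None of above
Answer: 4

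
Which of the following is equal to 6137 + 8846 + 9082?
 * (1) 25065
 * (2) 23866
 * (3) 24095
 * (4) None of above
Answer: 4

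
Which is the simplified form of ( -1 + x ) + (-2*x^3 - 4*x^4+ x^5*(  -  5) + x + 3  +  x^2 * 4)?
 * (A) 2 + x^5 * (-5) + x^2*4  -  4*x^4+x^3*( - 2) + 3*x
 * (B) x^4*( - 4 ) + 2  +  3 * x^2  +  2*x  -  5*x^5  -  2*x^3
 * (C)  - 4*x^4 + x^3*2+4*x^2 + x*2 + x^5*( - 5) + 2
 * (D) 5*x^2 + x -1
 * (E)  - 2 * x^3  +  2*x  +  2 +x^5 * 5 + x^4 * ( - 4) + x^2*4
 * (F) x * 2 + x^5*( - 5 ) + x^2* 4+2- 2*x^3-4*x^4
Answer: F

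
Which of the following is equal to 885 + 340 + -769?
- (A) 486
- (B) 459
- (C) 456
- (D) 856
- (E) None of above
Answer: C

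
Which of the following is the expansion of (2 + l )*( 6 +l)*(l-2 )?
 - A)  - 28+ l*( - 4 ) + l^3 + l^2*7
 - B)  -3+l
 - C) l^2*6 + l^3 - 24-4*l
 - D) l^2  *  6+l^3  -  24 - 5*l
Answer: C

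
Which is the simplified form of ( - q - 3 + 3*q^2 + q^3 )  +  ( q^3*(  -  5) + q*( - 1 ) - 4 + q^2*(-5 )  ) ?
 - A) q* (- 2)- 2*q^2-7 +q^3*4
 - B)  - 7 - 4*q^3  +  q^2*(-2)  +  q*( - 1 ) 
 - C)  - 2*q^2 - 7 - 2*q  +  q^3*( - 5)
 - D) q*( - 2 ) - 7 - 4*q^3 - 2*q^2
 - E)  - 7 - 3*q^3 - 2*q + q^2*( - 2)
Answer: D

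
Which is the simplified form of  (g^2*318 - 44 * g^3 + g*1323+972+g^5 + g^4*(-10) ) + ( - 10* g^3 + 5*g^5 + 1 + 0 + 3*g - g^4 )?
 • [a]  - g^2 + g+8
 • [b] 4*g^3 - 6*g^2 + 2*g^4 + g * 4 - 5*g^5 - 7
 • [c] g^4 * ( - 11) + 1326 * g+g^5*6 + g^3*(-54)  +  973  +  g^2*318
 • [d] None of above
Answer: c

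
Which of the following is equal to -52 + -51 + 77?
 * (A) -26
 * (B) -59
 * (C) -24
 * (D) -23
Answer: A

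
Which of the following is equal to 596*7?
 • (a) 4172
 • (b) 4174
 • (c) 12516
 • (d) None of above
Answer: a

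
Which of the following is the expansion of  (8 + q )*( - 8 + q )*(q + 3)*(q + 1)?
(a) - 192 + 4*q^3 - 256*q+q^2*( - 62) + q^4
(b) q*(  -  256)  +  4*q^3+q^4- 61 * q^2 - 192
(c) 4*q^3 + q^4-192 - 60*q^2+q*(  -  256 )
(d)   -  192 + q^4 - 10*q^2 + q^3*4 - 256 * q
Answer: b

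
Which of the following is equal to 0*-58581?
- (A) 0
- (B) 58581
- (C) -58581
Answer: A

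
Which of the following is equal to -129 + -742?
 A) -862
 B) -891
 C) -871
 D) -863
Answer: C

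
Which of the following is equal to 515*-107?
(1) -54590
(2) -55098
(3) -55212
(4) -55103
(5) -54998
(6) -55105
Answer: 6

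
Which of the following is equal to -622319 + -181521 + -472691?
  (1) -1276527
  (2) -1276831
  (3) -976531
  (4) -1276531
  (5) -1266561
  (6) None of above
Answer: 4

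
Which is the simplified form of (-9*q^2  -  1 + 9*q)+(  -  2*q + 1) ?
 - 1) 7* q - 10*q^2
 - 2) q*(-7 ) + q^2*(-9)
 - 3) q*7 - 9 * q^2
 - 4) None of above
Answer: 3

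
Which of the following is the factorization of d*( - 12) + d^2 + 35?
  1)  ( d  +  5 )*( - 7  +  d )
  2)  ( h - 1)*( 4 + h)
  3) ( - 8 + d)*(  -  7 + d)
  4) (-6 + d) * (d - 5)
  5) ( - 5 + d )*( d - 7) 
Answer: 5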